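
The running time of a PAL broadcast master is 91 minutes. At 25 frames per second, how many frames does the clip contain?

136500 frames

91 min = 5460 s.
Frames = 5460 × 25 = 136500.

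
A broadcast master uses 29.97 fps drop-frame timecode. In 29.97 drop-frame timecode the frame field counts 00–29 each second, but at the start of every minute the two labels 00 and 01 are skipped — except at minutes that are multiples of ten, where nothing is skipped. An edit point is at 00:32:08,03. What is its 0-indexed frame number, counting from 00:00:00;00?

Complete 10-minute blocks: 3, each 17982 frames → 53946.
Remaining 2 whole minutes in the current block: 1800 + 1 × 1798 = 3598 frames.
Within the current minute: 8 × 30 + 3 − 2 = 241 (labels ;00/;01 skipped at this minute). Total = 53946 + 3598 + 241 = 57785.

57785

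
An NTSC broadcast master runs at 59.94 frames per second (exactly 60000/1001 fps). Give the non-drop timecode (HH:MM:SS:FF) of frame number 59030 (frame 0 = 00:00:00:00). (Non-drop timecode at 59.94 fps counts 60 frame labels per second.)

00:16:23:50

59030 ÷ 60 = 983 full seconds, remainder 50 frames.
983 s = 0 h 16 min 23 s.
Timecode: 00:16:23:50.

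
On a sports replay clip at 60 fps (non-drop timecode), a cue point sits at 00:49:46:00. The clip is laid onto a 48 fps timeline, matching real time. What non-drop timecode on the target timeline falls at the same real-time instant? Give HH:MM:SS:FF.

Source frame index: (0×3600 + 49×60 + 46) × 60 + 0 = 179160.
Real time: 179160 / (60) = 2986 s.
Target frame: (2986) × (48) = 143328.
At 48 labels/s: frame 143328 → 00:49:46:00.

00:49:46:00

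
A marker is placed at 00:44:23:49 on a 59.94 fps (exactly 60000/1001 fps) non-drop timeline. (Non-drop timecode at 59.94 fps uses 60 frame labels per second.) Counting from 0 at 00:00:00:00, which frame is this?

Total seconds to the label: (0 × 3600 + 44 × 60 + 23) = 2663.
Frame index = 2663 × 60 + 49 = 159829.

frame 159829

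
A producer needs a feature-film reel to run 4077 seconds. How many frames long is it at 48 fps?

195696 frames

Frames = 4077 × 48 = 195696.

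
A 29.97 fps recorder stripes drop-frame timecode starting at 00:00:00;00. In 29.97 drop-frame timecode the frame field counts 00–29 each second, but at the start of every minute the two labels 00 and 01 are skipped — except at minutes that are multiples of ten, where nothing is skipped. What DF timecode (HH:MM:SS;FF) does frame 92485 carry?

00:51:25;27

Ten DF minutes hold 17982 frames, so frame 92485 lies in block 5 (frames 89910–107891) with 2575 frames into that block.
The block's first minute is 1800 frames and the rest 1798 each; 2575 frames reaches minute 1, so 5 × 18 + 1 × 2 = 92 labels have been skipped so far.
Adding those back, label number 92485 + 92 = 92577 at 30 labels/s is 3085 s + 27 f = 0 h 51 min 25 s frame 27, i.e. 00:51:25;27.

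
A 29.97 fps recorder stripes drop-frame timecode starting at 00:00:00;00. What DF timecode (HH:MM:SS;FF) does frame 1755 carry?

Each 10-minute DF block holds 10 × 60 × 30 − 9 × 2 = 17982 frames. 1755 ÷ 17982 → 0 full blocks, remainder 1755.
Within the partial block the first minute is 1800 frames and each further minute 1798, so 0 further minute boundaries passed. Total skipped labels = 18 × 0 + 2 × 0 = 0.
Non-drop label index = 1755 + 0 = 1755; at 30 labels/s that is 00:00:58:15, i.e. DF 00:00:58;15.

00:00:58;15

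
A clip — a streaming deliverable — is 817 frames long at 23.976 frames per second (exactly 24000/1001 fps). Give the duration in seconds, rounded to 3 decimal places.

34.076 seconds

Running time = 817 × 1001/24000 = 817817/24000 s ≈ 34.076 s.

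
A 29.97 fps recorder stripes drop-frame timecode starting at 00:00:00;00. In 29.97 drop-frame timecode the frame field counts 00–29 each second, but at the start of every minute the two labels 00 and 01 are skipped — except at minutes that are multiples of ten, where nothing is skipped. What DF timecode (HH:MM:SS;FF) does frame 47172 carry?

Each 10-minute DF block holds 10 × 60 × 30 − 9 × 2 = 17982 frames. 47172 ÷ 17982 → 2 full blocks, remainder 11208.
Within the partial block the first minute is 1800 frames and each further minute 1798, so 6 further minute boundaries passed. Total skipped labels = 18 × 2 + 2 × 6 = 48.
Non-drop label index = 47172 + 48 = 47220; at 30 labels/s that is 00:26:14:00, i.e. DF 00:26:14;00.

00:26:14;00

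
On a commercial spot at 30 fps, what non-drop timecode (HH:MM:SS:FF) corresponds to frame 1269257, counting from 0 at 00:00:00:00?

1269257 ÷ 30 = 42308 full seconds, remainder 17 frames.
42308 s = 11 h 45 min 8 s.
Timecode: 11:45:08:17.

11:45:08:17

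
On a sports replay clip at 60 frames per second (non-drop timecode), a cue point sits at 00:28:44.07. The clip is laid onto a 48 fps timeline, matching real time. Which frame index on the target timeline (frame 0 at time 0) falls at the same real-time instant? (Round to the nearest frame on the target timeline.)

Source frame index: (0×3600 + 28×60 + 44) × 60 + 7 = 103447.
Real time: 103447 / (60) = 103447/60 s.
Target frame: (103447/60) × (48) = 413788/5 ≈ 82757.600 → 82758.

frame 82758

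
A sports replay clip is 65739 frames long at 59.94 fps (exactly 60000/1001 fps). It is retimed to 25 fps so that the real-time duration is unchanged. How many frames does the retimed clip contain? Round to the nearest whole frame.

27419 frames

Frames at target rate = 65739 × (25) / (60000/1001) = 21934913/800 ≈ 27418.641.
Nearest whole frame: 27419.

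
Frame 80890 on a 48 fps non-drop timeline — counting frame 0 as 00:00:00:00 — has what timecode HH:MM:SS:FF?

00:28:05:10

80890 ÷ 48 = 1685 full seconds, remainder 10 frames.
1685 s = 0 h 28 min 5 s.
Timecode: 00:28:05:10.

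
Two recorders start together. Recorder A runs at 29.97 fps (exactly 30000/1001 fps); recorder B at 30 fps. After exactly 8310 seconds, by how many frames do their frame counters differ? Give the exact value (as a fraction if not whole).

A emits 30000/1001 × 8310 = 249300000/1001 frames; B emits 30 × 8310 = 249300.
Difference = 249300/1001 frames (≈ 249.0509); B is ahead of A.

249300/1001 frames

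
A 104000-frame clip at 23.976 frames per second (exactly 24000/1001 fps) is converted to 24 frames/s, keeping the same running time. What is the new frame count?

Target frames = source frames × (target rate / source rate) = 104000 × (24)/(24000/1001) = 104000 × 1001/1000 = 104104.

104104 frames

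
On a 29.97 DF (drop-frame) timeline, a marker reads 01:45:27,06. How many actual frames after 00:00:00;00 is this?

189626

As if non-drop at 30 labels/s: (1 × 3600 + 45 × 60 + 27) × 30 + 6 = 189816.
Minute boundaries passed: 105; those not divisible by 10: 105 − 10 = 95; dropped labels = 2 × 95 = 190.
Actual frame index = 189816 − 190 = 189626.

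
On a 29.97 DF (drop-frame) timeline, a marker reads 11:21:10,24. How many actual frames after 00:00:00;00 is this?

1224898

Complete 10-minute blocks: 68, each 17982 frames → 1222776.
Remaining 1 whole minute in the current block: 1800 + 0 × 1798 = 1800 frames.
Within the current minute: 10 × 30 + 24 − 2 = 322 (labels ;00/;01 skipped at this minute). Total = 1222776 + 1800 + 322 = 1224898.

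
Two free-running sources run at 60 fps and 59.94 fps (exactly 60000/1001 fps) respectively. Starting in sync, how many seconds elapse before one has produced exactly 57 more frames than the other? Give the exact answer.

950.95 seconds

The gap grows by |60000/1001 − 60| = 60/1001 frames per second.
Time for a 57-frame gap: 57 ÷ (60/1001) = 950.95 s.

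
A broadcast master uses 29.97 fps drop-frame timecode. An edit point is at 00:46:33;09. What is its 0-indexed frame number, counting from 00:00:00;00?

83715

Complete 10-minute blocks: 4, each 17982 frames → 71928.
Remaining 6 whole minutes in the current block: 1800 + 5 × 1798 = 10790 frames.
Within the current minute: 33 × 30 + 9 − 2 = 997 (labels ;00/;01 skipped at this minute). Total = 71928 + 10790 + 997 = 83715.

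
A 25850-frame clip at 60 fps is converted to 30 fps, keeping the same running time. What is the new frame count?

Frames at target rate = 25850 × (30) / (60) = 12925.

12925 frames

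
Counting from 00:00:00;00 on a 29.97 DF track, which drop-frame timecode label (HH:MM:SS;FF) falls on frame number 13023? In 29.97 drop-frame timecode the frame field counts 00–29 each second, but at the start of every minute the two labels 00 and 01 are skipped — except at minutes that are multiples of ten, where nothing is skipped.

Each 10-minute DF block holds 10 × 60 × 30 − 9 × 2 = 17982 frames. 13023 ÷ 17982 → 0 full blocks, remainder 13023.
Within the partial block the first minute is 1800 frames and each further minute 1798, so 7 further minute boundaries passed. Total skipped labels = 18 × 0 + 2 × 7 = 14.
Non-drop label index = 13023 + 14 = 13037; at 30 labels/s that is 00:07:14:17, i.e. DF 00:07:14;17.

00:07:14;17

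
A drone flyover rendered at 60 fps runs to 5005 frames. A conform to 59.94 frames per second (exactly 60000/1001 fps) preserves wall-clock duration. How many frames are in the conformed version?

Target frames = source frames × (target rate / source rate) = 5005 × (60000/1001)/(60) = 5005 × 1000/1001 = 5000.

5000 frames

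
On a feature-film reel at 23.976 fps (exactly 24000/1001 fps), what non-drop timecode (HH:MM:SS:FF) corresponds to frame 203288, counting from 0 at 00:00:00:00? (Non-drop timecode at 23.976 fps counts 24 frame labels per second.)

02:21:10:08

203288 ÷ 24 = 8470 full seconds, remainder 8 frames.
8470 s = 2 h 21 min 10 s.
Timecode: 02:21:10:08.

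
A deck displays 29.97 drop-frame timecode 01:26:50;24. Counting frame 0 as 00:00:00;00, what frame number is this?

As if non-drop at 30 labels/s: (1 × 3600 + 26 × 60 + 50) × 30 + 24 = 156324.
Minute boundaries passed: 86; those not divisible by 10: 86 − 8 = 78; dropped labels = 2 × 78 = 156.
Actual frame index = 156324 − 156 = 156168.

156168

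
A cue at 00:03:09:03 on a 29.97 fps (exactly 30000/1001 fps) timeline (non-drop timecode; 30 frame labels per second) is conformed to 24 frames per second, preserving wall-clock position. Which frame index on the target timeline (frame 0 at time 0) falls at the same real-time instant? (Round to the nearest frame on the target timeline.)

Source frame index: (0×3600 + 3×60 + 9) × 30 + 3 = 5673.
Real time: 5673 / (30000/1001) = 1892891/10000 s.
Target frame: (1892891/10000) × (24) = 5678673/1250 ≈ 4542.938 → 4543.

frame 4543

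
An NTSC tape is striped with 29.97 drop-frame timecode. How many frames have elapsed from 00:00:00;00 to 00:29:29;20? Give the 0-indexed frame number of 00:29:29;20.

As if non-drop at 30 labels/s: (0 × 3600 + 29 × 60 + 29) × 30 + 20 = 53090.
Minute boundaries passed: 29; those not divisible by 10: 29 − 2 = 27; dropped labels = 2 × 27 = 54.
Actual frame index = 53090 − 54 = 53036.

53036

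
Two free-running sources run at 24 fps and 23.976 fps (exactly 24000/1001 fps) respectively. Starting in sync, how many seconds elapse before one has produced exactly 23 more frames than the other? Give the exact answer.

23023/24 seconds

The gap grows by |24000/1001 − 24| = 24/1001 frames per second.
Time for a 23-frame gap: 23 ÷ (24/1001) = 23023/24 s.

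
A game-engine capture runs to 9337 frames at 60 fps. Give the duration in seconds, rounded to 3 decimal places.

Running time = 9337 × 1/60 = 9337/60 s ≈ 155.617 s.

155.617 seconds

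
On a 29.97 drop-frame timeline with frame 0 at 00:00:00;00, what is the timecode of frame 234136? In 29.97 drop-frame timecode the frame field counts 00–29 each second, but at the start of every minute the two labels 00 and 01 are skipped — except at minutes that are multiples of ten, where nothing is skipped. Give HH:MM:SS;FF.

Each 10-minute DF block holds 10 × 60 × 30 − 9 × 2 = 17982 frames. 234136 ÷ 17982 → 13 full blocks, remainder 370.
Within the partial block the first minute is 1800 frames and each further minute 1798, so 0 further minute boundaries passed. Total skipped labels = 18 × 13 + 2 × 0 = 234.
Non-drop label index = 234136 + 234 = 234370; at 30 labels/s that is 02:10:12:10, i.e. DF 02:10:12;10.

02:10:12;10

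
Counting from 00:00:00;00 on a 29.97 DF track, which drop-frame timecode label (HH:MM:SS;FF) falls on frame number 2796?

00:01:33;08

Ten DF minutes hold 17982 frames, so frame 2796 lies in block 0 (frames 0–17981) with 2796 frames into that block.
The block's first minute is 1800 frames and the rest 1798 each; 2796 frames reaches minute 1, so 0 × 18 + 1 × 2 = 2 labels have been skipped so far.
Adding those back, label number 2796 + 2 = 2798 at 30 labels/s is 93 s + 8 f = 0 h 1 min 33 s frame 8, i.e. 00:01:33;08.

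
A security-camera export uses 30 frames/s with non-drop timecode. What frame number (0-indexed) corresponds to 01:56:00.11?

Total seconds to the label: (1 × 3600 + 56 × 60 + 0) = 6960.
Frame index = 6960 × 30 + 11 = 208811.

208811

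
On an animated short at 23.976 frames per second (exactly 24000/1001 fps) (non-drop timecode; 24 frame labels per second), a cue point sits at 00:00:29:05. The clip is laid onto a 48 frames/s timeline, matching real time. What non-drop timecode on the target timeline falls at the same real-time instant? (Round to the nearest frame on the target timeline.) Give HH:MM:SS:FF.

Source frame index: (0×3600 + 0×60 + 29) × 24 + 5 = 701.
Real time: 701 / (24000/1001) = 701701/24000 s.
Target frame: (701701/24000) × (48) = 701701/500 ≈ 1403.402 → 1403.
At 48 labels/s: frame 1403 → 00:00:29:11.

00:00:29:11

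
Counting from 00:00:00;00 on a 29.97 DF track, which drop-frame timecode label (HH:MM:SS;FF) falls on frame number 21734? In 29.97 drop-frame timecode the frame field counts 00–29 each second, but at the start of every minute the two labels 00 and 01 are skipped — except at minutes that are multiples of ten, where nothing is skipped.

Ten DF minutes hold 17982 frames, so frame 21734 lies in block 1 (frames 17982–35963) with 3752 frames into that block.
The block's first minute is 1800 frames and the rest 1798 each; 3752 frames reaches minute 2, so 1 × 18 + 2 × 2 = 22 labels have been skipped so far.
Adding those back, label number 21734 + 22 = 21756 at 30 labels/s is 725 s + 6 f = 0 h 12 min 5 s frame 6, i.e. 00:12:05;06.

00:12:05;06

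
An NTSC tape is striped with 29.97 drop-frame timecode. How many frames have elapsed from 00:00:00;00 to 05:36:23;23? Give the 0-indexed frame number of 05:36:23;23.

As if non-drop at 30 labels/s: (5 × 3600 + 36 × 60 + 23) × 30 + 23 = 605513.
Minute boundaries passed: 336; those not divisible by 10: 336 − 33 = 303; dropped labels = 2 × 303 = 606.
Actual frame index = 605513 − 606 = 604907.

604907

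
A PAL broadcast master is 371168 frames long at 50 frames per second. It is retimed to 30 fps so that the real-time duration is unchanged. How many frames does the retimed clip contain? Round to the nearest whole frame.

222701 frames

Frames at target rate = 371168 × (30) / (50) = 1113504/5 ≈ 222700.800.
Nearest whole frame: 222701.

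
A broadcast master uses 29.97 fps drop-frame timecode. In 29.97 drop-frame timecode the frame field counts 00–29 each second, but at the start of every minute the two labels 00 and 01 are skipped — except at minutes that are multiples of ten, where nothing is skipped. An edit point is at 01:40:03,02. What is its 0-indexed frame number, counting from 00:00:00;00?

179912

As if non-drop at 30 labels/s: (1 × 3600 + 40 × 60 + 3) × 30 + 2 = 180092.
Minute boundaries passed: 100; those not divisible by 10: 100 − 10 = 90; dropped labels = 2 × 90 = 180.
Actual frame index = 180092 − 180 = 179912.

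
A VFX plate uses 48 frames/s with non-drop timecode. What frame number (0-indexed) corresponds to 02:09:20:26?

372506

Total seconds to the label: (2 × 3600 + 9 × 60 + 20) = 7760.
Frame index = 7760 × 48 + 26 = 372506.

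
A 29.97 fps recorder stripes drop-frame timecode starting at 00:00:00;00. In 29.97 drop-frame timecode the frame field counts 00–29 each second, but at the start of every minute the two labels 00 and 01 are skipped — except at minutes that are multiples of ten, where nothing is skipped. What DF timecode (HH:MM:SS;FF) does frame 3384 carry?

Each 10-minute DF block holds 10 × 60 × 30 − 9 × 2 = 17982 frames. 3384 ÷ 17982 → 0 full blocks, remainder 3384.
Within the partial block the first minute is 1800 frames and each further minute 1798, so 1 further minute boundary passed. Total skipped labels = 18 × 0 + 2 × 1 = 2.
Non-drop label index = 3384 + 2 = 3386; at 30 labels/s that is 00:01:52:26, i.e. DF 00:01:52;26.

00:01:52;26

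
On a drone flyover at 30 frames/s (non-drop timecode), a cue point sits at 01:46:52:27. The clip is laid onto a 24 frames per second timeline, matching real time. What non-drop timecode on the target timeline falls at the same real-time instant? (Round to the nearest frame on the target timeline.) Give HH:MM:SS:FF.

01:46:52:22

Source frame index: (1×3600 + 46×60 + 52) × 30 + 27 = 192387.
Real time: 192387 / (30) = 64129/10 s.
Target frame: (64129/10) × (24) = 769548/5 ≈ 153909.600 → 153910.
At 24 labels/s: frame 153910 → 01:46:52:22.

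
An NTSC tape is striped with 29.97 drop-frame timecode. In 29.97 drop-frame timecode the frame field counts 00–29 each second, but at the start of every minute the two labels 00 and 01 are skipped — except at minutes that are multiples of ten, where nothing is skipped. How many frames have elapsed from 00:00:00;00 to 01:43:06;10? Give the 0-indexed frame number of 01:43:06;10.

185404

As if non-drop at 30 labels/s: (1 × 3600 + 43 × 60 + 6) × 30 + 10 = 185590.
Minute boundaries passed: 103; those not divisible by 10: 103 − 10 = 93; dropped labels = 2 × 93 = 186.
Actual frame index = 185590 − 186 = 185404.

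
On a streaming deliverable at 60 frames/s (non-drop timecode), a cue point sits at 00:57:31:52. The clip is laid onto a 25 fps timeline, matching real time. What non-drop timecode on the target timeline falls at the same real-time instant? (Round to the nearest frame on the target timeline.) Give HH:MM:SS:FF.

Source frame index: (0×3600 + 57×60 + 31) × 60 + 52 = 207112.
Real time: 207112 / (60) = 51778/15 s.
Target frame: (51778/15) × (25) = 258890/3 ≈ 86296.667 → 86297.
At 25 labels/s: frame 86297 → 00:57:31:22.

00:57:31:22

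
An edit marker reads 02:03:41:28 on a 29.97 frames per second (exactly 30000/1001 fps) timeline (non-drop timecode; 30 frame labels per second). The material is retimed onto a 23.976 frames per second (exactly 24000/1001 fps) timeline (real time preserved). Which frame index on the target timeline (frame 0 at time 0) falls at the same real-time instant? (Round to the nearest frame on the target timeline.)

Source frame index: (2×3600 + 3×60 + 41) × 30 + 28 = 222658.
Real time: 222658 / (30000/1001) = 111440329/15000 s.
Target frame: (111440329/15000) × (24000/1001) = 890632/5 ≈ 178126.400 → 178126.

frame 178126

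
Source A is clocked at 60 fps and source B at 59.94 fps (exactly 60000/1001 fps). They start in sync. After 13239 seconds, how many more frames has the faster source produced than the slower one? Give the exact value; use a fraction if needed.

A emits 60 × 13239 = 794340 frames; B emits 60000/1001 × 13239 = 794340000/1001.
Difference = 794340/1001 frames (≈ 793.5465); B is behind A.

794340/1001 frames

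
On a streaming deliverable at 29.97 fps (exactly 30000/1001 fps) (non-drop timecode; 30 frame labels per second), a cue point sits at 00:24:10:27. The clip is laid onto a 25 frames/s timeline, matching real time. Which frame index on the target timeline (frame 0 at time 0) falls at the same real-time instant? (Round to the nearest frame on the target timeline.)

Source frame index: (0×3600 + 24×60 + 10) × 30 + 27 = 43527.
Real time: 43527 / (30000/1001) = 14523509/10000 s.
Target frame: (14523509/10000) × (25) = 14523509/400 ≈ 36308.772 → 36309.

frame 36309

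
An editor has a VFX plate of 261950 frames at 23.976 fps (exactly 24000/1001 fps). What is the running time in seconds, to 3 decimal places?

Running time = 261950 × 1001/24000 = 5244239/480 s ≈ 10925.498 s.

10925.498 seconds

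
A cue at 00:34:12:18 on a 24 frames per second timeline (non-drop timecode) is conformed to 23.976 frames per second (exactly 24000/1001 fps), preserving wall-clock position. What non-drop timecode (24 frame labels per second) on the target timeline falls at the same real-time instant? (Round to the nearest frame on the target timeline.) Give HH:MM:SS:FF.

Source frame index: (0×3600 + 34×60 + 12) × 24 + 18 = 49266.
Real time: 49266 / (24) = 8211/4 s.
Target frame: (8211/4) × (24000/1001) = 7038000/143 ≈ 49216.783 → 49217.
At 24 labels/s: frame 49217 → 00:34:10:17.

00:34:10:17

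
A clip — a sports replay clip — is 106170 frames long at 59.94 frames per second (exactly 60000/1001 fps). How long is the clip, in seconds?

Running time = 106170 / (60000/1001) = 1771.2695 s.

1771.2695 seconds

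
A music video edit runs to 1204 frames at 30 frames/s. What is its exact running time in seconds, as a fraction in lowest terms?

602/15 seconds

Running time = 1204 ÷ (30) = 1204 × 1/30 = 602/15 s.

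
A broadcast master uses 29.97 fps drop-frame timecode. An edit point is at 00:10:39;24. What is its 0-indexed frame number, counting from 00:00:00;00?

Complete 10-minute blocks: 1, each 17982 frames → 17982.
Remaining 0 whole minutes in the current block: 0 frames.
Within the current minute: 39 × 30 + 24 = 1194. Total = 17982 + 0 + 1194 = 19176.

19176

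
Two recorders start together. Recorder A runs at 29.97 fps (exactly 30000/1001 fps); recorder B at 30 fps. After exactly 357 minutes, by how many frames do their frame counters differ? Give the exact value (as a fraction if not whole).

91800/143 frames

357 min = 21420 s.
A emits 30000/1001 × 21420 = 91800000/143 frames; B emits 30 × 21420 = 642600.
Difference = 91800/143 frames (≈ 641.9580); B is ahead of A.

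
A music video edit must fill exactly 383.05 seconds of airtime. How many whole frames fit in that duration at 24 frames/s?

9193 frames

Frames = 383.05 × 24 = 45966/5 ≈ 9193.2000.
Complete frames: 9193.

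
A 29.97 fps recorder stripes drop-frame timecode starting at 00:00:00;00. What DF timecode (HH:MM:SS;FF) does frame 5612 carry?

Each 10-minute DF block holds 10 × 60 × 30 − 9 × 2 = 17982 frames. 5612 ÷ 17982 → 0 full blocks, remainder 5612.
Within the partial block the first minute is 1800 frames and each further minute 1798, so 3 further minute boundaries passed. Total skipped labels = 18 × 0 + 2 × 3 = 6.
Non-drop label index = 5612 + 6 = 5618; at 30 labels/s that is 00:03:07:08, i.e. DF 00:03:07;08.

00:03:07;08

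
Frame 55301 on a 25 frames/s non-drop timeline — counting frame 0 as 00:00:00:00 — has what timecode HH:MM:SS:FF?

00:36:52:01

55301 ÷ 25 = 2212 full seconds, remainder 1 frame.
2212 s = 0 h 36 min 52 s.
Timecode: 00:36:52:01.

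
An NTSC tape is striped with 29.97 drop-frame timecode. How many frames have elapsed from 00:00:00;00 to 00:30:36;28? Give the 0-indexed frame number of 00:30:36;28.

As if non-drop at 30 labels/s: (0 × 3600 + 30 × 60 + 36) × 30 + 28 = 55108.
Minute boundaries passed: 30; those not divisible by 10: 30 − 3 = 27; dropped labels = 2 × 27 = 54.
Actual frame index = 55108 − 54 = 55054.

55054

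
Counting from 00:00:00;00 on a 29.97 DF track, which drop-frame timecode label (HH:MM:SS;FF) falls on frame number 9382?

Each 10-minute DF block holds 10 × 60 × 30 − 9 × 2 = 17982 frames. 9382 ÷ 17982 → 0 full blocks, remainder 9382.
Within the partial block the first minute is 1800 frames and each further minute 1798, so 5 further minute boundaries passed. Total skipped labels = 18 × 0 + 2 × 5 = 10.
Non-drop label index = 9382 + 10 = 9392; at 30 labels/s that is 00:05:13:02, i.e. DF 00:05:13;02.

00:05:13;02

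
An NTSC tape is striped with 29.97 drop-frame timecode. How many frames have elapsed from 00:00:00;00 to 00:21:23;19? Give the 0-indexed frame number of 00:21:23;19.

38471

As if non-drop at 30 labels/s: (0 × 3600 + 21 × 60 + 23) × 30 + 19 = 38509.
Minute boundaries passed: 21; those not divisible by 10: 21 − 2 = 19; dropped labels = 2 × 19 = 38.
Actual frame index = 38509 − 38 = 38471.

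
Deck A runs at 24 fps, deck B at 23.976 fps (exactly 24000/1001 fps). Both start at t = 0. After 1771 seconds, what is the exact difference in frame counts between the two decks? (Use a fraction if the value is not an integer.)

A emits 24 × 1771 = 42504 frames; B emits 24000/1001 × 1771 = 552000/13.
Difference = 552/13 frames (≈ 42.4615); B is behind A.

552/13 frames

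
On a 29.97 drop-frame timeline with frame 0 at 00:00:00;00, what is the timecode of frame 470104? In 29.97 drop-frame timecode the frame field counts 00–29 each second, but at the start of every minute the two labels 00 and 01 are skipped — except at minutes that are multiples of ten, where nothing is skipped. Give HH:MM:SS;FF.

Ten DF minutes hold 17982 frames, so frame 470104 lies in block 26 (frames 467532–485513) with 2572 frames into that block.
The block's first minute is 1800 frames and the rest 1798 each; 2572 frames reaches minute 1, so 26 × 18 + 1 × 2 = 470 labels have been skipped so far.
Adding those back, label number 470104 + 470 = 470574 at 30 labels/s is 15685 s + 24 f = 4 h 21 min 25 s frame 24, i.e. 04:21:25;24.

04:21:25;24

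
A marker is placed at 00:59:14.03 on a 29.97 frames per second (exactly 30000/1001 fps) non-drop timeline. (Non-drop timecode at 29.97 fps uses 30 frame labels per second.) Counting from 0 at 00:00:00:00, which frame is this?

frame 106623

Total seconds to the label: (0 × 3600 + 59 × 60 + 14) = 3554.
Frame index = 3554 × 30 + 3 = 106623.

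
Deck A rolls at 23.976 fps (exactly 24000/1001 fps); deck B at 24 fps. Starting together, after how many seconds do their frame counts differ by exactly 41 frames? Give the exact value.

41041/24 seconds

The gap grows by |24 − 24000/1001| = 24/1001 frames per second.
Time for a 41-frame gap: 41 ÷ (24/1001) = 41041/24 s.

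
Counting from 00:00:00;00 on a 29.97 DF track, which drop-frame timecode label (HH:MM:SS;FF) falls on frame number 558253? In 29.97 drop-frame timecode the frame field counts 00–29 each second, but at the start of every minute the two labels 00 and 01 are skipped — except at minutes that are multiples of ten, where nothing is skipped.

Each 10-minute DF block holds 10 × 60 × 30 − 9 × 2 = 17982 frames. 558253 ÷ 17982 → 31 full blocks, remainder 811.
Within the partial block the first minute is 1800 frames and each further minute 1798, so 0 further minute boundaries passed. Total skipped labels = 18 × 31 + 2 × 0 = 558.
Non-drop label index = 558253 + 558 = 558811; at 30 labels/s that is 05:10:27:01, i.e. DF 05:10:27;01.

05:10:27;01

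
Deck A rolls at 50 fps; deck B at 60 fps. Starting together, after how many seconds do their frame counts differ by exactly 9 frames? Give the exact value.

The gap grows by |60 − 50| = 10 frames per second.
Time for a 9-frame gap: 9 ÷ (10) = 0.9 s.

0.9 seconds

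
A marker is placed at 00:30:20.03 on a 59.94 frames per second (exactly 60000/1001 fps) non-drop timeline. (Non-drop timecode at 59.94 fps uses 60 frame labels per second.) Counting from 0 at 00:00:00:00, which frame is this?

frame 109203

Total seconds to the label: (0 × 3600 + 30 × 60 + 20) = 1820.
Frame index = 1820 × 60 + 3 = 109203.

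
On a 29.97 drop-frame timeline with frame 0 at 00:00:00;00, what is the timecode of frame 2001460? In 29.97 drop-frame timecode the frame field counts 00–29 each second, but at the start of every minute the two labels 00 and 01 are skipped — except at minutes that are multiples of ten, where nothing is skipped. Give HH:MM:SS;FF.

Each 10-minute DF block holds 10 × 60 × 30 − 9 × 2 = 17982 frames. 2001460 ÷ 17982 → 111 full blocks, remainder 5458.
Within the partial block the first minute is 1800 frames and each further minute 1798, so 3 further minute boundaries passed. Total skipped labels = 18 × 111 + 2 × 3 = 2004.
Non-drop label index = 2001460 + 2004 = 2003464; at 30 labels/s that is 18:33:02:04, i.e. DF 18:33:02;04.

18:33:02;04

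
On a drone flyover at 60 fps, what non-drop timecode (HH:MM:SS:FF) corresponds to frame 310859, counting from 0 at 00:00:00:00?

310859 ÷ 60 = 5180 full seconds, remainder 59 frames.
5180 s = 1 h 26 min 20 s.
Timecode: 01:26:20:59.

01:26:20:59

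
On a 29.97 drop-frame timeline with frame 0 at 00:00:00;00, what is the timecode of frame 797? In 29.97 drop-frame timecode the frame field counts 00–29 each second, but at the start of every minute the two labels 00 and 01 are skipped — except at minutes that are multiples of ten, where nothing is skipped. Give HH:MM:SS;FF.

Each 10-minute DF block holds 10 × 60 × 30 − 9 × 2 = 17982 frames. 797 ÷ 17982 → 0 full blocks, remainder 797.
Within the partial block the first minute is 1800 frames and each further minute 1798, so 0 further minute boundaries passed. Total skipped labels = 18 × 0 + 2 × 0 = 0.
Non-drop label index = 797 + 0 = 797; at 30 labels/s that is 00:00:26:17, i.e. DF 00:00:26;17.

00:00:26;17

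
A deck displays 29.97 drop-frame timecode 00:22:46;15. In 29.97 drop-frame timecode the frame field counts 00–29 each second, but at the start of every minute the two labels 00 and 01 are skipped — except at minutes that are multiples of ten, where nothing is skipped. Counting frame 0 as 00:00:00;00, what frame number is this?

Complete 10-minute blocks: 2, each 17982 frames → 35964.
Remaining 2 whole minutes in the current block: 1800 + 1 × 1798 = 3598 frames.
Within the current minute: 46 × 30 + 15 − 2 = 1393 (labels ;00/;01 skipped at this minute). Total = 35964 + 3598 + 1393 = 40955.

40955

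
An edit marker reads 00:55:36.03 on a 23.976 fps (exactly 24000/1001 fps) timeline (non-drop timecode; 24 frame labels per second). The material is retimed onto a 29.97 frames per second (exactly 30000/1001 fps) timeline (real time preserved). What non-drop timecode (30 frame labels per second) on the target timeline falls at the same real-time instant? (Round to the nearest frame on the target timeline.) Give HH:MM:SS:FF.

00:55:36:04

Source frame index: (0×3600 + 55×60 + 36) × 24 + 3 = 80067.
Real time: 80067 / (24000/1001) = 26715689/8000 s.
Target frame: (26715689/8000) × (30000/1001) = 400335/4 ≈ 100083.750 → 100084.
At 30 labels/s: frame 100084 → 00:55:36:04.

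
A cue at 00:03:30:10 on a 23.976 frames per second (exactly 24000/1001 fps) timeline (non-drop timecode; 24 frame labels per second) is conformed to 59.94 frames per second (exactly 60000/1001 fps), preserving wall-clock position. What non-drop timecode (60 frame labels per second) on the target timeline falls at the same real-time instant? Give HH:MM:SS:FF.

00:03:30:25

Source frame index: (0×3600 + 3×60 + 30) × 24 + 10 = 5050.
Real time: 5050 / (24000/1001) = 101101/480 s.
Target frame: (101101/480) × (60000/1001) = 12625.
At 60 labels/s: frame 12625 → 00:03:30:25.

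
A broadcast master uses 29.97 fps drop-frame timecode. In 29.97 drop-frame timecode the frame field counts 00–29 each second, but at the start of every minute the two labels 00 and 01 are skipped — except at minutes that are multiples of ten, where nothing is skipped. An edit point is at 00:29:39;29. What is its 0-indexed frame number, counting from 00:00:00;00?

53345

As if non-drop at 30 labels/s: (0 × 3600 + 29 × 60 + 39) × 30 + 29 = 53399.
Minute boundaries passed: 29; those not divisible by 10: 29 − 2 = 27; dropped labels = 2 × 27 = 54.
Actual frame index = 53399 − 54 = 53345.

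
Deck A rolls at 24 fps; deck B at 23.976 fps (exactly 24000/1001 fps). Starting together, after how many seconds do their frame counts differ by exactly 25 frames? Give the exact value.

The gap grows by |24000/1001 − 24| = 24/1001 frames per second.
Time for a 25-frame gap: 25 ÷ (24/1001) = 25025/24 s.

25025/24 seconds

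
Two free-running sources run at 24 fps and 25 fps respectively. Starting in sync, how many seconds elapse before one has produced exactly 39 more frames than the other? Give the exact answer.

The gap grows by |25 − 24| = 1 frame per second.
Time for a 39-frame gap: 39 ÷ (1) = 39 s.

39 seconds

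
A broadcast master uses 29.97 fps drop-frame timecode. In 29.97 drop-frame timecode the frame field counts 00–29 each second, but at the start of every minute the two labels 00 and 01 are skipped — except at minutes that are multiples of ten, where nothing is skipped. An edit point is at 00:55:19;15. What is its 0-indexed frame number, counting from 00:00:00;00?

99485

Complete 10-minute blocks: 5, each 17982 frames → 89910.
Remaining 5 whole minutes in the current block: 1800 + 4 × 1798 = 8992 frames.
Within the current minute: 19 × 30 + 15 − 2 = 583 (labels ;00/;01 skipped at this minute). Total = 89910 + 8992 + 583 = 99485.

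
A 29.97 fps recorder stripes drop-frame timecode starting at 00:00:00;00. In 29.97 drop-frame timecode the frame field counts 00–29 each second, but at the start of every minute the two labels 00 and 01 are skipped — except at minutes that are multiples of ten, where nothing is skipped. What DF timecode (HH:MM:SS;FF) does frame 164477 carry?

01:31:28;01

Ten DF minutes hold 17982 frames, so frame 164477 lies in block 9 (frames 161838–179819) with 2639 frames into that block.
The block's first minute is 1800 frames and the rest 1798 each; 2639 frames reaches minute 1, so 9 × 18 + 1 × 2 = 164 labels have been skipped so far.
Adding those back, label number 164477 + 164 = 164641 at 30 labels/s is 5488 s + 1 f = 1 h 31 min 28 s frame 1, i.e. 01:31:28;01.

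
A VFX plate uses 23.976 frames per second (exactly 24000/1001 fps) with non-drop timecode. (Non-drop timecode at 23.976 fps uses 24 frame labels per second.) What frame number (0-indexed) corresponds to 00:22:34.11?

Total seconds to the label: (0 × 3600 + 22 × 60 + 34) = 1354.
Frame index = 1354 × 24 + 11 = 32507.

32507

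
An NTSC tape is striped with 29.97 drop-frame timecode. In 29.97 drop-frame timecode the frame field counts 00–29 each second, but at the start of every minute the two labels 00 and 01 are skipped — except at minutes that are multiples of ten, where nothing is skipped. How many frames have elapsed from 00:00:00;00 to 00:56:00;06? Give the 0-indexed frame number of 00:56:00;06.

100704

As if non-drop at 30 labels/s: (0 × 3600 + 56 × 60 + 0) × 30 + 6 = 100806.
Minute boundaries passed: 56; those not divisible by 10: 56 − 5 = 51; dropped labels = 2 × 51 = 102.
Actual frame index = 100806 − 102 = 100704.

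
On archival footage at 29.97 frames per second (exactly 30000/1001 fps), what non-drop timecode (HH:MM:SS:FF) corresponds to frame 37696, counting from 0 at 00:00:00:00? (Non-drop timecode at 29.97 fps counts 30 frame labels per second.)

00:20:56:16

37696 ÷ 30 = 1256 full seconds, remainder 16 frames.
1256 s = 0 h 20 min 56 s.
Timecode: 00:20:56:16.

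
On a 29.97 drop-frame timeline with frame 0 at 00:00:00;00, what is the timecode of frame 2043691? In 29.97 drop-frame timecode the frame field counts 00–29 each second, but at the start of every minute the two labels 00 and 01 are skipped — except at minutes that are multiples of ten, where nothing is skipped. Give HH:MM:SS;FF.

Each 10-minute DF block holds 10 × 60 × 30 − 9 × 2 = 17982 frames. 2043691 ÷ 17982 → 113 full blocks, remainder 11725.
Within the partial block the first minute is 1800 frames and each further minute 1798, so 6 further minute boundaries passed. Total skipped labels = 18 × 113 + 2 × 6 = 2046.
Non-drop label index = 2043691 + 2046 = 2045737; at 30 labels/s that is 18:56:31:07, i.e. DF 18:56:31;07.

18:56:31;07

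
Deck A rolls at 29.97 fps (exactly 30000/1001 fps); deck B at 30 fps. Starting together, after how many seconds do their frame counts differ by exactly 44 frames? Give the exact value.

22022/15 seconds

The gap grows by |30 − 30000/1001| = 30/1001 frames per second.
Time for a 44-frame gap: 44 ÷ (30/1001) = 22022/15 s.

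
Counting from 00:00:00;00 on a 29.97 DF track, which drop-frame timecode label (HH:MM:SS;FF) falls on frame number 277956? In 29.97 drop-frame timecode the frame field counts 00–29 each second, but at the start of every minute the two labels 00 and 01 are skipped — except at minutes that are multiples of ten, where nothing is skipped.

Ten DF minutes hold 17982 frames, so frame 277956 lies in block 15 (frames 269730–287711) with 8226 frames into that block.
The block's first minute is 1800 frames and the rest 1798 each; 8226 frames reaches minute 4, so 15 × 18 + 4 × 2 = 278 labels have been skipped so far.
Adding those back, label number 277956 + 278 = 278234 at 30 labels/s is 9274 s + 14 f = 2 h 34 min 34 s frame 14, i.e. 02:34:34;14.

02:34:34;14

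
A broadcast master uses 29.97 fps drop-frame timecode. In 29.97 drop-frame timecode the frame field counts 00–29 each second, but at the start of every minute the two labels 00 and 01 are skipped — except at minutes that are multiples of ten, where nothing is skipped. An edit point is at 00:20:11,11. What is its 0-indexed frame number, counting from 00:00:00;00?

36305

Complete 10-minute blocks: 2, each 17982 frames → 35964.
Remaining 0 whole minutes in the current block: 0 frames.
Within the current minute: 11 × 30 + 11 = 341. Total = 35964 + 0 + 341 = 36305.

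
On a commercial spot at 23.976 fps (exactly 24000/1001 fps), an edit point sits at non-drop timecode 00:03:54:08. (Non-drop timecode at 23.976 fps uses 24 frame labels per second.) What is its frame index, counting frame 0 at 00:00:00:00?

Total seconds to the label: (0 × 3600 + 3 × 60 + 54) = 234.
Frame index = 234 × 24 + 8 = 5624.

frame 5624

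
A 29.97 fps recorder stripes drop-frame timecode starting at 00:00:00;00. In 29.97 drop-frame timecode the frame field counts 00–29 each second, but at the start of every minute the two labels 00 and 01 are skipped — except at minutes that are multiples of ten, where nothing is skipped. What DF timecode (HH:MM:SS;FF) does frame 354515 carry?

Ten DF minutes hold 17982 frames, so frame 354515 lies in block 19 (frames 341658–359639) with 12857 frames into that block.
The block's first minute is 1800 frames and the rest 1798 each; 12857 frames reaches minute 7, so 19 × 18 + 7 × 2 = 356 labels have been skipped so far.
Adding those back, label number 354515 + 356 = 354871 at 30 labels/s is 11829 s + 1 f = 3 h 17 min 9 s frame 1, i.e. 03:17:09;01.

03:17:09;01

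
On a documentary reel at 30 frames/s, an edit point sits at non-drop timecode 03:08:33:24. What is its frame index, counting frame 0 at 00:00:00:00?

frame 339414

Total seconds to the label: (3 × 3600 + 8 × 60 + 33) = 11313.
Frame index = 11313 × 30 + 24 = 339414.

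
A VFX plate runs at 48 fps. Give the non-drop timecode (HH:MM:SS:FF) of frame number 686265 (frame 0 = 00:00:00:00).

686265 ÷ 48 = 14297 full seconds, remainder 9 frames.
14297 s = 3 h 58 min 17 s.
Timecode: 03:58:17:09.

03:58:17:09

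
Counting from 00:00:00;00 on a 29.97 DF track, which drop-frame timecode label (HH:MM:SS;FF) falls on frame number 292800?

02:42:49;22

Each 10-minute DF block holds 10 × 60 × 30 − 9 × 2 = 17982 frames. 292800 ÷ 17982 → 16 full blocks, remainder 5088.
Within the partial block the first minute is 1800 frames and each further minute 1798, so 2 further minute boundaries passed. Total skipped labels = 18 × 16 + 2 × 2 = 292.
Non-drop label index = 292800 + 292 = 293092; at 30 labels/s that is 02:42:49:22, i.e. DF 02:42:49;22.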